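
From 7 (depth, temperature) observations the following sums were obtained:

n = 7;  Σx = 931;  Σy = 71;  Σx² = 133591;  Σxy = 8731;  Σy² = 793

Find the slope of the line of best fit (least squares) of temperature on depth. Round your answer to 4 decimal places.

-0.0729

Sxx = Σx² − (Σx)²/n = 133591 − 123823 = 9768
Sxy = Σxy − (Σx)(Σy)/n = 8731 − 9443 = -712
b = Sxy/Sxx = -712/9768 = -0.072891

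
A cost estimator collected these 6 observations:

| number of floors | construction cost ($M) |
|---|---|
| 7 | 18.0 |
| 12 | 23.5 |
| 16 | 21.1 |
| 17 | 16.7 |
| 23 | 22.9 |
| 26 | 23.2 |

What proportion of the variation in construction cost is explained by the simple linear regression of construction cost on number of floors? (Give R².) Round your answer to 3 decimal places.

n = 6, Σx = 101, Σy = 125.4, Σxy = 2159.4, Σx² = 1943, Σy² = 2663
Sxx = Σx² − (Σx)²/n = 1943 − 1700.166667 = 242.833333
Sxy = Σxy − (Σx)(Σy)/n = 2159.4 − 2110.9 = 48.5
Syy = Σy² − (Σy)²/n = 2663 − 2620.86 = 42.14
R² = Sxy²/(Sxx·Syy) = (48.5)²/(242.833333·42.14) = 0.229869

0.230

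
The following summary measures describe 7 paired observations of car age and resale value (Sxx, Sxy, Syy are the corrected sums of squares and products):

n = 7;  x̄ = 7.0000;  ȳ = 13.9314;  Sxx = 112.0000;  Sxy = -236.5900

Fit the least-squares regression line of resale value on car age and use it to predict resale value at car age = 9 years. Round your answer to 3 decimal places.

b = Sxy/Sxx = -236.59/112 = -2.112411
a = ȳ − b·x̄ = 13.9314 − (-2.112411)·7 = 28.718275
ŷ(9) = a + b·9 = 28.718275 + (-2.112411)·9 = 9.706579

9.707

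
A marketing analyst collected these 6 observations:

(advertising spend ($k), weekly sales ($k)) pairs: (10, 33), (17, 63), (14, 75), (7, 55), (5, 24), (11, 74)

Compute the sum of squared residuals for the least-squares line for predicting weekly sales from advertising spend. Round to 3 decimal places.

n = 6, Σx = 64, Σy = 324, Σxy = 3770, Σx² = 780, Σy² = 19760
Sxx = Σx² − (Σx)²/n = 780 − 682.666667 = 97.333333
Sxy = Σxy − (Σx)(Σy)/n = 3770 − 3456 = 314
Syy = Σy² − (Σy)²/n = 19760 − 17496 = 2264
b = Sxy/Sxx = 314/97.333333 = 3.226027
SSE = Syy − b·Sxy = 2264 − 3.226027·314 = 1251.027397

1251.027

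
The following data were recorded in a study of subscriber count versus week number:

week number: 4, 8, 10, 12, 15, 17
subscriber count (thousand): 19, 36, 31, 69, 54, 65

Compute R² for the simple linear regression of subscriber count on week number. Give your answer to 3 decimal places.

n = 6, Σx = 66, Σy = 274, Σxy = 3417, Σx² = 838, Σy² = 14520
Sxx = Σx² − (Σx)²/n = 838 − 726 = 112
Sxy = Σxy − (Σx)(Σy)/n = 3417 − 3014 = 403
Syy = Σy² − (Σy)²/n = 14520 − 12512.666667 = 2007.333333
R² = Sxy²/(Sxx·Syy) = (403)²/(112·2007.333333) = 0.722391

0.722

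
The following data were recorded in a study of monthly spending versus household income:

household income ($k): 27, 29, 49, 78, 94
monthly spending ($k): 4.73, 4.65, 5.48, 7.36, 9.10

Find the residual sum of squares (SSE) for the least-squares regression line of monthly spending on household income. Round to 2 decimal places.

0.48

n = 5, Σx = 277, Σy = 31.32, Σxy = 1960.56, Σx² = 18891, Σy² = 211.0054
Sxx = Σx² − (Σx)²/n = 18891 − 15345.8 = 3545.2
Sxy = Σxy − (Σx)(Σy)/n = 1960.56 − 1735.128 = 225.432
Syy = Σy² − (Σy)²/n = 211.0054 − 196.18848 = 14.81692
b = Sxy/Sxx = 225.432/3545.2 = 0.063588
SSE = Syy − b·Sxy = 14.81692 − 0.063588·225.432 = 0.482161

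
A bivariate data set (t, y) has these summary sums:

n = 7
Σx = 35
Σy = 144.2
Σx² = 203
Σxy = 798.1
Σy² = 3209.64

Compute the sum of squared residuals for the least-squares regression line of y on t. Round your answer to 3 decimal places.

26.820

Sxx = Σx² − (Σx)²/n = 203 − 175 = 28
Sxy = Σxy − (Σx)(Σy)/n = 798.1 − 721 = 77.1
Syy = Σy² − (Σy)²/n = 3209.64 − 2970.52 = 239.12
b = Sxy/Sxx = 77.1/28 = 2.753571
SSE = Syy − b·Sxy = 239.12 − 2.753571·77.1 = 26.819643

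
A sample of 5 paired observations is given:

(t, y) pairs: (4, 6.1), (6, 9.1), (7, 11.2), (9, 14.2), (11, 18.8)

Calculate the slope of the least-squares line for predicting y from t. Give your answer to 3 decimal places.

1.796

n = 5, Σx = 37, Σy = 59.4, Σxy = 492, Σx² = 303
Sxx = Σx² − (Σx)²/n = 303 − 273.8 = 29.2
Sxy = Σxy − (Σx)(Σy)/n = 492 − 439.56 = 52.44
b = Sxy/Sxx = 52.44/29.2 = 1.795890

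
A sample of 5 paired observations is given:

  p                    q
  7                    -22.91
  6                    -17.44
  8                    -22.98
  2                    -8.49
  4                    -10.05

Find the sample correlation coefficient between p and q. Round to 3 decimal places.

n = 5, Σx = 27, Σy = -81.87, Σxy = -506.03, Σx² = 169, Σy² = 1530.1847
Sxx = Σx² − (Σx)²/n = 169 − 145.8 = 23.2
Sxy = Σxy − (Σx)(Σy)/n = -506.03 − (-442.098) = -63.932
Syy = Σy² − (Σy)²/n = 1530.1847 − 1340.53938 = 189.64532
r = Sxy/√(Sxx·Syy) = -63.932/√(4399.771424) = -63.932/66.330773 = -0.963836

-0.964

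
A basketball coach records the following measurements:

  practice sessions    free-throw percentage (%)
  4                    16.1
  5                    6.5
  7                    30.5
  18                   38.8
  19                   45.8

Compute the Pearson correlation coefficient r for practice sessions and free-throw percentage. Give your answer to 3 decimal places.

0.890

n = 5, Σx = 53, Σy = 137.7, Σxy = 1879, Σx² = 775, Σy² = 4834.79
Sxx = Σx² − (Σx)²/n = 775 − 561.8 = 213.2
Sxy = Σxy − (Σx)(Σy)/n = 1879 − 1459.62 = 419.38
Syy = Σy² − (Σy)²/n = 4834.79 − 3792.258 = 1042.532
r = Sxy/√(Sxx·Syy) = 419.38/√(222267.8224) = 419.38/471.452885 = 0.889548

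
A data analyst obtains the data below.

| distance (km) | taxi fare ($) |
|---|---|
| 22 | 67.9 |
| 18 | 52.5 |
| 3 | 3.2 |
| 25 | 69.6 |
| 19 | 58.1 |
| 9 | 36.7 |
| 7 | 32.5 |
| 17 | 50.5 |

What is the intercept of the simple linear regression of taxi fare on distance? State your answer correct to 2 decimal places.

5.73

n = 8, Σx = 120, Σy = 371, Σxy = 6708.6, Σx² = 2222
Sxx = Σx² − (Σx)²/n = 2222 − 1800 = 422
Sxy = Σxy − (Σx)(Σy)/n = 6708.6 − 5565 = 1143.6
b = Sxy/Sxx = 1143.6/422 = 2.709953
a = ȳ − b·x̄ = 46.375 − 2.709953·15 = 5.725711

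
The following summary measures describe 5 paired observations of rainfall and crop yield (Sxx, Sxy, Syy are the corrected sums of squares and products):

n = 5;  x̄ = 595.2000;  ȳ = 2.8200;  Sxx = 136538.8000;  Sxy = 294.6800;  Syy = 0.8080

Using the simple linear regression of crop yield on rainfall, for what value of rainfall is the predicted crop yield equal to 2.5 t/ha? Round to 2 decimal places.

b = Sxy/Sxx = 294.68/136538.8 = 0.002158
a = ȳ − b·x̄ = 2.82 − 0.002158·595.2 = 1.535431
Set a + b·x = 2.5: x = (2.5 − 1.535431) / 0.002158 = 446.929279

446.93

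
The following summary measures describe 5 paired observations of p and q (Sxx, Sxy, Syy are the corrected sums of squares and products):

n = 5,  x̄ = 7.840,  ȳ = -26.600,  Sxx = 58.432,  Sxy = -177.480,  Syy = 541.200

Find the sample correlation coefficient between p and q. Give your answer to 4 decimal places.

r = Sxy/√(Sxx·Syy) = -177.48/√(31623.3984) = -177.48/177.829689 = -0.998034

-0.9980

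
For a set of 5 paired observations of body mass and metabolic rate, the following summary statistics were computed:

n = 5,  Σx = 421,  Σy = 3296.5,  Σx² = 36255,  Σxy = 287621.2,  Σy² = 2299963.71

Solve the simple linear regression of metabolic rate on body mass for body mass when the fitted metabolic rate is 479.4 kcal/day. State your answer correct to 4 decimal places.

69.7664

Sxx = Σx² − (Σx)²/n = 36255 − 35448.2 = 806.8
Sxy = Σxy − (Σx)(Σy)/n = 287621.2 − 277565.3 = 10055.9
b = Sxy/Sxx = 10055.9/806.8 = 12.463932
a = ȳ − b·x̄ = 659.3 − 12.463932·84.2 = -390.163039
Set a + b·x = 479.4: x = (479.4 − (-390.163039)) / 12.463932 = 69.766352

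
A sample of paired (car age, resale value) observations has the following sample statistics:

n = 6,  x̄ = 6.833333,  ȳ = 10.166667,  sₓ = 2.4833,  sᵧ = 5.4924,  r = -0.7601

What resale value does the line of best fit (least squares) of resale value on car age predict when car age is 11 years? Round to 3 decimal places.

b = r · sᵧ/sₓ = -0.7601 · 5.4924/2.4833 = -1.681139
a = ȳ − b·x̄ = 10.166667 − (-1.681139)·6.833333 = 21.654452
ŷ(11) = a + b·11 = 21.654452 + (-1.681139)·11 = 3.161919

3.162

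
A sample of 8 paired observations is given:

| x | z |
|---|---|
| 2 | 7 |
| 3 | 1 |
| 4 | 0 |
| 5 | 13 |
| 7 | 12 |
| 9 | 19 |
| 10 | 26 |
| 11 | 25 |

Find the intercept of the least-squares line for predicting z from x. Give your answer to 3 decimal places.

-4.315

n = 8, Σx = 51, Σy = 103, Σxy = 872, Σx² = 405
Sxx = Σx² − (Σx)²/n = 405 − 325.125 = 79.875
Sxy = Σxy − (Σx)(Σy)/n = 872 − 656.625 = 215.375
b = Sxy/Sxx = 215.375/79.875 = 2.696401
a = ȳ − b·x̄ = 12.875 − 2.696401·6.375 = -4.314554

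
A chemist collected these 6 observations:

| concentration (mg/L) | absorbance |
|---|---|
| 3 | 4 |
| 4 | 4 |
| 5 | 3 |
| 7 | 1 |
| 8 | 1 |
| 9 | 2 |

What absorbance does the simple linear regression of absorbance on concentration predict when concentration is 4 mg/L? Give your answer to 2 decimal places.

n = 6, Σx = 36, Σy = 15, Σxy = 76, Σx² = 244
Sxx = Σx² − (Σx)²/n = 244 − 216 = 28
Sxy = Σxy − (Σx)(Σy)/n = 76 − 90 = -14
b = Sxy/Sxx = -14/28 = -0.5
a = ȳ − b·x̄ = 2.5 − (-0.5)·6 = 5.5
ŷ(4) = a + b·4 = 5.5 + (-0.5)·4 = 3.5

3.50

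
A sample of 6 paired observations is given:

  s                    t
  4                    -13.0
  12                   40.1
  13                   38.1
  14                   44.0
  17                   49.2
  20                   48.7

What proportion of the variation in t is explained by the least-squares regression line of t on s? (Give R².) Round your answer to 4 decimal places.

0.8400

n = 6, Σx = 80, Σy = 207.1, Σxy = 3350.9, Σx² = 1214, Σy² = 9956.95
Sxx = Σx² − (Σx)²/n = 1214 − 1066.666667 = 147.333333
Sxy = Σxy − (Σx)(Σy)/n = 3350.9 − 2761.333333 = 589.566667
Syy = Σy² − (Σy)²/n = 9956.95 − 7148.401667 = 2808.548333
R² = Sxy²/(Sxx·Syy) = (589.566667)²/(147.333333·2808.548333) = 0.840007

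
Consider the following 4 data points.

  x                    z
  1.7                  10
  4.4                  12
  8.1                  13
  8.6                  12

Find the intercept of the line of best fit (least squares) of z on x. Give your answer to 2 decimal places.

n = 4, Σx = 22.8, Σy = 47, Σxy = 278.3, Σx² = 161.82
Sxx = Σx² − (Σx)²/n = 161.82 − 129.96 = 31.86
Sxy = Σxy − (Σx)(Σy)/n = 278.3 − 267.9 = 10.4
b = Sxy/Sxx = 10.4/31.86 = 0.326428
a = ȳ − b·x̄ = 11.75 − 0.326428·5.7 = 9.889360

9.89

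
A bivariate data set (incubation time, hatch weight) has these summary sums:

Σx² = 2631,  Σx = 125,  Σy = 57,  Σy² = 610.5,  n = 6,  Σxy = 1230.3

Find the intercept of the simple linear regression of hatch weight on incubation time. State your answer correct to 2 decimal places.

Sxx = Σx² − (Σx)²/n = 2631 − 2604.166667 = 26.833333
Sxy = Σxy − (Σx)(Σy)/n = 1230.3 − 1187.5 = 42.8
b = Sxy/Sxx = 42.8/26.833333 = 1.595031
a = ȳ − b·x̄ = 9.5 − 1.595031·20.833333 = -23.729814

-23.73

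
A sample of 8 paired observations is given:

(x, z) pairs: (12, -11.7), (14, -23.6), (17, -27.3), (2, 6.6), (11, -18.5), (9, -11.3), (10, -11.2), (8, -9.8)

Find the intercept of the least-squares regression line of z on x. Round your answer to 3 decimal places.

n = 8, Σx = 83, Σy = -106.8, Σxy = -1417.3, Σx² = 999
Sxx = Σx² − (Σx)²/n = 999 − 861.125 = 137.875
Sxy = Σxy − (Σx)(Σy)/n = -1417.3 − (-1108.05) = -309.25
b = Sxy/Sxx = -309.25/137.875 = -2.242974
a = ȳ − b·x̄ = -13.35 − (-2.242974)·10.375 = 9.920852

9.921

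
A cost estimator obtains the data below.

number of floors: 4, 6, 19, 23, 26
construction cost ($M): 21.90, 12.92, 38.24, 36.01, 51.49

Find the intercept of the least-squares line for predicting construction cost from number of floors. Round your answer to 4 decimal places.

10.5740

n = 5, Σx = 78, Σy = 160.56, Σxy = 3058.65, Σx² = 1618
Sxx = Σx² − (Σx)²/n = 1618 − 1216.8 = 401.2
Sxy = Σxy − (Σx)(Σy)/n = 3058.65 − 2504.736 = 553.914
b = Sxy/Sxx = 553.914/401.2 = 1.380643
a = ȳ − b·x̄ = 32.112 − 1.380643·15.6 = 10.573968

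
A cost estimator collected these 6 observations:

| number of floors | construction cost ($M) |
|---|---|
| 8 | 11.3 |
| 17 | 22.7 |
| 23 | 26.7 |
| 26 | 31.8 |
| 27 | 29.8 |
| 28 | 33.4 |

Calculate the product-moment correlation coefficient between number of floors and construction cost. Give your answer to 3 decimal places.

0.987

n = 6, Σx = 129, Σy = 155.7, Σxy = 3657, Σx² = 3071, Σy² = 4370.71
Sxx = Σx² − (Σx)²/n = 3071 − 2773.5 = 297.5
Sxy = Σxy − (Σx)(Σy)/n = 3657 − 3347.55 = 309.45
Syy = Σy² − (Σy)²/n = 4370.71 − 4040.415 = 330.295
r = Sxy/√(Sxx·Syy) = 309.45/√(98262.7625) = 309.45/313.468918 = 0.987179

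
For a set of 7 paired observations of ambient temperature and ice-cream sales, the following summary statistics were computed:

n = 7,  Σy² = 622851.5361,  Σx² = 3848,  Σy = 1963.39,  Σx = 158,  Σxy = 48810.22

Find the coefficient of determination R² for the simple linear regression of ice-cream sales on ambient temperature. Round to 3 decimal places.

Sxx = Σx² − (Σx)²/n = 3848 − 3566.285714 = 281.714286
Sxy = Σxy − (Σx)(Σy)/n = 48810.22 − 44316.517143 = 4493.702857
Syy = Σy² − (Σy)²/n = 622851.5361 − 550700.041729 = 72151.494371
R² = Sxy²/(Sxx·Syy) = (4493.702857)²/(281.714286·72151.494371) = 0.993469

0.993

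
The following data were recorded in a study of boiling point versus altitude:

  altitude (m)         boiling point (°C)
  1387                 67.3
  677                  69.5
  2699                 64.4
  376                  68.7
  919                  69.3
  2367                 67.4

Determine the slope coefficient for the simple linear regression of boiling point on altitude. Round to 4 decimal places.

-0.0017

n = 6, Σx = 8425, Σy = 406.6, Σxy = 563265.9, Σx² = 16255325
Sxx = Σx² − (Σx)²/n = 16255325 − 11830104.166667 = 4425220.833333
Sxy = Σxy − (Σx)(Σy)/n = 563265.9 − 570934.166667 = -7668.266667
b = Sxy/Sxx = -7668.266667/4425220.833333 = -0.001733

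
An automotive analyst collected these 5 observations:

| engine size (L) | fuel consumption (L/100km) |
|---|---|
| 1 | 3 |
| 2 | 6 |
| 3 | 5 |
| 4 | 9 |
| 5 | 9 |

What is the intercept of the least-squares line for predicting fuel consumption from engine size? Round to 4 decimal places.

1.9000

n = 5, Σx = 15, Σy = 32, Σxy = 111, Σx² = 55
Sxx = Σx² − (Σx)²/n = 55 − 45 = 10
Sxy = Σxy − (Σx)(Σy)/n = 111 − 96 = 15
b = Sxy/Sxx = 15/10 = 1.5
a = ȳ − b·x̄ = 6.4 − 1.5·3 = 1.9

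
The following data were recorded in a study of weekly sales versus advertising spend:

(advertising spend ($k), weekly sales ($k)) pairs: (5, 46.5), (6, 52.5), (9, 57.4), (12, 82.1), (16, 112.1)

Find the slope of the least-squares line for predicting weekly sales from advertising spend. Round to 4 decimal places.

5.8761

n = 5, Σx = 48, Σy = 350.6, Σxy = 3842.9, Σx² = 542
Sxx = Σx² − (Σx)²/n = 542 − 460.8 = 81.2
Sxy = Σxy − (Σx)(Σy)/n = 3842.9 − 3365.76 = 477.14
b = Sxy/Sxx = 477.14/81.2 = 5.876108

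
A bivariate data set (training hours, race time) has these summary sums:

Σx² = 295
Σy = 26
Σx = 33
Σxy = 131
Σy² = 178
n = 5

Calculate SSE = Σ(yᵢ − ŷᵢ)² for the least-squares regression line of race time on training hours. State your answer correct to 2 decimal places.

Sxx = Σx² − (Σx)²/n = 295 − 217.8 = 77.2
Sxy = Σxy − (Σx)(Σy)/n = 131 − 171.6 = -40.6
Syy = Σy² − (Σy)²/n = 178 − 135.2 = 42.8
b = Sxy/Sxx = -40.6/77.2 = -0.525907
SSE = Syy − b·Sxy = 42.8 − (-0.525907)·(-40.6) = 21.448187

21.45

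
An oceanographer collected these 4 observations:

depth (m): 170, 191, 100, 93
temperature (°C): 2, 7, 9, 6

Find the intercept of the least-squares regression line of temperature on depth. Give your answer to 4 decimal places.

n = 4, Σx = 554, Σy = 24, Σxy = 3135, Σx² = 84030
Sxx = Σx² − (Σx)²/n = 84030 − 76729 = 7301
Sxy = Σxy − (Σx)(Σy)/n = 3135 − 3324 = -189
b = Sxy/Sxx = -189/7301 = -0.025887
a = ȳ − b·x̄ = 6 − (-0.025887)·138.5 = 9.585331

9.5853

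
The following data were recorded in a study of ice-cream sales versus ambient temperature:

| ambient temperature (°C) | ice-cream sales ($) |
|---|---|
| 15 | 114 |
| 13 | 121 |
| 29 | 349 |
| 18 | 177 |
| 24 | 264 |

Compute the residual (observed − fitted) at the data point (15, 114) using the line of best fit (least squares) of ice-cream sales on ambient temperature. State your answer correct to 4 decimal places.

-18.7529

n = 5, Σx = 99, Σy = 1025, Σxy = 22926, Σx² = 2135
Sxx = Σx² − (Σx)²/n = 2135 − 1960.2 = 174.8
Sxy = Σxy − (Σx)(Σy)/n = 22926 − 20295 = 2631
b = Sxy/Sxx = 2631/174.8 = 15.051487
a = ȳ − b·x̄ = 205 − 15.051487·19.8 = -93.019451
ŷ(15) = -93.019451 + 15.051487·15 = 132.752860
residual = y − ŷ = 114 − 132.752860 = -18.752860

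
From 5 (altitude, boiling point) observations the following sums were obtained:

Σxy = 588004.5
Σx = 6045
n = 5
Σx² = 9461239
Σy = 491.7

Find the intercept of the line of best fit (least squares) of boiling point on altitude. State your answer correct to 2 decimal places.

101.97

Sxx = Σx² − (Σx)²/n = 9461239 − 7308405 = 2152834
Sxy = Σxy − (Σx)(Σy)/n = 588004.5 − 594465.3 = -6460.8
b = Sxy/Sxx = -6460.8/2152834 = -0.003001
a = ȳ − b·x̄ = 98.34 − (-0.003001)·1209 = 101.968291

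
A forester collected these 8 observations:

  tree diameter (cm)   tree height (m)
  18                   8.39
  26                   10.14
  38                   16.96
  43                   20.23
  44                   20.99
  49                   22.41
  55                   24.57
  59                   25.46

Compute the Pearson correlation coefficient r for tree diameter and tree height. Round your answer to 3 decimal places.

0.989

n = 8, Σx = 332, Σy = 149.15, Σxy = 6804.17, Σx² = 15136, Σy² = 3064.7909
Sxx = Σx² − (Σx)²/n = 15136 − 13778 = 1358
Sxy = Σxy − (Σx)(Σy)/n = 6804.17 − 6189.725 = 614.445
Syy = Σy² − (Σy)²/n = 3064.7909 − 2780.715312 = 284.075587
r = Sxy/√(Sxx·Syy) = 614.445/√(385774.647825) = 614.445/621.107598 = 0.989273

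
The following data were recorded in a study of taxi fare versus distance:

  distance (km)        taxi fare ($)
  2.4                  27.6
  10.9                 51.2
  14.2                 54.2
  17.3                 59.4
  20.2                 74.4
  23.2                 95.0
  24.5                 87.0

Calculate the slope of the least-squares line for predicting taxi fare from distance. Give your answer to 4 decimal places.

2.8926

n = 7, Σx = 112.7, Σy = 448.8, Σxy = 8259.96, Σx² = 2172.03
Sxx = Σx² − (Σx)²/n = 2172.03 − 1814.47 = 357.56
Sxy = Σxy − (Σx)(Σy)/n = 8259.96 − 7225.68 = 1034.28
b = Sxy/Sxx = 1034.28/357.56 = 2.892605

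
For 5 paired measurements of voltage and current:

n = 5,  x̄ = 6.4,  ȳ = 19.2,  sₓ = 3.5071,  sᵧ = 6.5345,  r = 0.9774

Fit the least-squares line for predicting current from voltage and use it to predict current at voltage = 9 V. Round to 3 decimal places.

23.935

b = r · sᵧ/sₓ = 0.9774 · 6.5345/3.5071 = 1.821112
a = ȳ − b·x̄ = 19.2 − 1.821112·6.4 = 7.544886
ŷ(9) = a + b·9 = 7.544886 + 1.821112·9 = 23.934890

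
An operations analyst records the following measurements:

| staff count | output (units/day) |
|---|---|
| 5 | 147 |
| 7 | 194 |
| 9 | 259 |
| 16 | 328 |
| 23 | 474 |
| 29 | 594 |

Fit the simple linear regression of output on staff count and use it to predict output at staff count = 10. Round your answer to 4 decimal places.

246.7400

n = 6, Σx = 89, Σy = 1996, Σxy = 37800, Σx² = 1781
Sxx = Σx² − (Σx)²/n = 1781 − 1320.166667 = 460.833333
Sxy = Σxy − (Σx)(Σy)/n = 37800 − 29607.333333 = 8192.666667
b = Sxy/Sxx = 8192.666667/460.833333 = 17.777939
a = ȳ − b·x̄ = 332.666667 − 17.777939·14.833333 = 68.960579
ŷ(10) = a + b·10 = 68.960579 + 17.777939·10 = 246.739964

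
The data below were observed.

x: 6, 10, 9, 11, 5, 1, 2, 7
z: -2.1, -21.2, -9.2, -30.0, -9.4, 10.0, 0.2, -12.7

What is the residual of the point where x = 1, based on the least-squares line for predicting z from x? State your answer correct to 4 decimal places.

2.4159

n = 8, Σx = 51, Σy = -74.4, Σxy = -762.9, Σx² = 417
Sxx = Σx² − (Σx)²/n = 417 − 325.125 = 91.875
Sxy = Σxy − (Σx)(Σy)/n = -762.9 − (-474.3) = -288.6
b = Sxy/Sxx = -288.6/91.875 = -3.141224
a = ȳ − b·x̄ = -9.3 − (-3.141224)·6.375 = 10.725306
ŷ(1) = 10.725306 + (-3.141224)·1 = 7.584082
residual = y − ŷ = 10.0 − 7.584082 = 2.415918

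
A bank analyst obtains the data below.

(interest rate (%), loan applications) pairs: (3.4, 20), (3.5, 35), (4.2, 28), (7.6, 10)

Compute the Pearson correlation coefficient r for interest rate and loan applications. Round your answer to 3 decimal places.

-0.793

n = 4, Σx = 18.7, Σy = 93, Σxy = 384.1, Σx² = 99.21, Σy² = 2509
Sxx = Σx² − (Σx)²/n = 99.21 − 87.4225 = 11.7875
Sxy = Σxy − (Σx)(Σy)/n = 384.1 − 434.775 = -50.675
Syy = Σy² − (Σy)²/n = 2509 − 2162.25 = 346.75
r = Sxy/√(Sxx·Syy) = -50.675/√(4087.315625) = -50.675/63.932117 = -0.792638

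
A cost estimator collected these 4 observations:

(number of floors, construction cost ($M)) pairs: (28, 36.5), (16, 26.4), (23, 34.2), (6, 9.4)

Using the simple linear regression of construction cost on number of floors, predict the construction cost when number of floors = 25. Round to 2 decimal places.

35.13

n = 4, Σx = 73, Σy = 106.5, Σxy = 2287.4, Σx² = 1605
Sxx = Σx² − (Σx)²/n = 1605 − 1332.25 = 272.75
Sxy = Σxy − (Σx)(Σy)/n = 2287.4 − 1943.625 = 343.775
b = Sxy/Sxx = 343.775/272.75 = 1.260403
a = ȳ − b·x̄ = 26.625 − 1.260403·18.25 = 3.622640
ŷ(25) = a + b·25 = 3.622640 + 1.260403·25 = 35.132722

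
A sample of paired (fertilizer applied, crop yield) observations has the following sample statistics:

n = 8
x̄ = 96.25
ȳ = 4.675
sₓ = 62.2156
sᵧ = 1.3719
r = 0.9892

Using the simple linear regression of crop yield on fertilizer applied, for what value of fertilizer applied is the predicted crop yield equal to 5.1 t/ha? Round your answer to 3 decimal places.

b = r · sᵧ/sₓ = 0.9892 · 1.3719/62.2156 = 0.021813
a = ȳ − b·x̄ = 4.675 − 0.021813·96.25 = 2.575538
Set a + b·x = 5.1: x = (5.1 − 2.575538) / 0.021813 = 115.734159

115.734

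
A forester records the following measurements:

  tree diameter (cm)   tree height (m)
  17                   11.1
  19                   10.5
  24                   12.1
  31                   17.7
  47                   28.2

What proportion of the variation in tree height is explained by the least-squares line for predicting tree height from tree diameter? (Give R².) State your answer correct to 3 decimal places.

0.974

n = 5, Σx = 138, Σy = 79.6, Σxy = 2552.7, Σx² = 4396, Σy² = 1488.4
Sxx = Σx² − (Σx)²/n = 4396 − 3808.8 = 587.2
Sxy = Σxy − (Σx)(Σy)/n = 2552.7 − 2196.96 = 355.74
Syy = Σy² − (Σy)²/n = 1488.4 − 1267.232 = 221.168
R² = Sxy²/(Sxx·Syy) = (355.74)²/(587.2·221.168) = 0.974444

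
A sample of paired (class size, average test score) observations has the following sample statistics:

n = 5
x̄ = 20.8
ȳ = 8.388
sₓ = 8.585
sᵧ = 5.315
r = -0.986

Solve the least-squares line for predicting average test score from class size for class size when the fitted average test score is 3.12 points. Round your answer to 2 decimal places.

29.43

b = r · sᵧ/sₓ = -0.986 · 5.315/8.585 = -0.610436
a = ȳ − b·x̄ = 8.388 − (-0.610436)·20.8 = 21.085061
Set a + b·x = 3.12: x = (3.12 − 21.085061) / (-0.610436) = 29.429902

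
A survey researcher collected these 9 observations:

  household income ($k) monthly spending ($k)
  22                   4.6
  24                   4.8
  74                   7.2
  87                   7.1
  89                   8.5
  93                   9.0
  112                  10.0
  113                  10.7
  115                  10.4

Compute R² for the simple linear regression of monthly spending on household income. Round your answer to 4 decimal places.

0.9377

n = 9, Σx = 729, Σy = 72.3, Σxy = 6485.5, Σx² = 69213, Σy² = 622.35
Sxx = Σx² − (Σx)²/n = 69213 − 59049 = 10164
Sxy = Σxy − (Σx)(Σy)/n = 6485.5 − 5856.3 = 629.2
Syy = Σy² − (Σy)²/n = 622.35 − 580.81 = 41.54
R² = Sxy²/(Sxx·Syy) = (629.2)²/(10164·41.54) = 0.937662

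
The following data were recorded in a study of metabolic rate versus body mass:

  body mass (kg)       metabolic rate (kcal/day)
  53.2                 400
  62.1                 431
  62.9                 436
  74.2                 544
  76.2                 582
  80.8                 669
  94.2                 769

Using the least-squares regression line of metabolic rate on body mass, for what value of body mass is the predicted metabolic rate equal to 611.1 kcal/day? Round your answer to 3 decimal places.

n = 7, Σx = 503.6, Σy = 3831, Σxy = 286677.7, Σx² = 37357.42
Sxx = Σx² − (Σx)²/n = 37357.42 − 36230.422857 = 1126.997143
Sxy = Σxy − (Σx)(Σy)/n = 286677.7 − 275613.085714 = 11064.614286
b = Sxy/Sxx = 11064.614286/1126.997143 = 9.817784
a = ȳ − b·x̄ = 547.285714 − 9.817784·71.942857 = -159.033703
Set a + b·x = 611.1: x = (611.1 − (-159.033703)) / 9.817784 = 78.442724

78.443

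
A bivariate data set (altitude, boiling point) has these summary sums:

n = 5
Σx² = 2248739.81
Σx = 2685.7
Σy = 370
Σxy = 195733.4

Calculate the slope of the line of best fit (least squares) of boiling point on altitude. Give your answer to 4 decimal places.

Sxx = Σx² − (Σx)²/n = 2248739.81 − 1442596.898 = 806142.912
Sxy = Σxy − (Σx)(Σy)/n = 195733.4 − 198741.8 = -3008.4
b = Sxy/Sxx = -3008.4/806142.912 = -0.003732

-0.0037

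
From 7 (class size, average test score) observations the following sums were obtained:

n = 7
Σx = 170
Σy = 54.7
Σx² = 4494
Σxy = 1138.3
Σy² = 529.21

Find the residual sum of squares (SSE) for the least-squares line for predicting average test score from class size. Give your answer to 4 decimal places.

Sxx = Σx² − (Σx)²/n = 4494 − 4128.571429 = 365.428571
Sxy = Σxy − (Σx)(Σy)/n = 1138.3 − 1328.428571 = -190.128571
Syy = Σy² − (Σy)²/n = 529.21 − 427.441429 = 101.768571
b = Sxy/Sxx = -190.128571/365.428571 = -0.520289
SSE = Syy − b·Sxy = 101.768571 − (-0.520289)·(-190.128571) = 2.846712

2.8467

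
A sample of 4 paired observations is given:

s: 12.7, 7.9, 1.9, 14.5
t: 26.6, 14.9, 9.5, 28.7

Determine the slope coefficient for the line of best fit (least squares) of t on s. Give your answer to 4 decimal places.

n = 4, Σx = 37, Σy = 79.7, Σxy = 889.73, Σx² = 437.56
Sxx = Σx² − (Σx)²/n = 437.56 − 342.25 = 95.31
Sxy = Σxy − (Σx)(Σy)/n = 889.73 − 737.225 = 152.505
b = Sxy/Sxx = 152.505/95.31 = 1.600094

1.6001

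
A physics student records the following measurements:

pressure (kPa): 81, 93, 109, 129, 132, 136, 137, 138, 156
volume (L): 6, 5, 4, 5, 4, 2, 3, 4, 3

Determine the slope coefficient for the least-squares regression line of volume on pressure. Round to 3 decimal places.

-0.039

n = 9, Σx = 1111, Σy = 36, Σxy = 4263, Σx² = 141801
Sxx = Σx² − (Σx)²/n = 141801 − 137146.777778 = 4654.222222
Sxy = Σxy − (Σx)(Σy)/n = 4263 − 4444 = -181
b = Sxy/Sxx = -181/4654.222222 = -0.038889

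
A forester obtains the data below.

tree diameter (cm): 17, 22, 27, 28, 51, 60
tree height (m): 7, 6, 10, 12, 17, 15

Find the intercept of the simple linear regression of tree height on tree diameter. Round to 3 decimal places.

3.452

n = 6, Σx = 205, Σy = 67, Σxy = 2624, Σx² = 8487
Sxx = Σx² − (Σx)²/n = 8487 − 7004.166667 = 1482.833333
Sxy = Σxy − (Σx)(Σy)/n = 2624 − 2289.166667 = 334.833333
b = Sxy/Sxx = 334.833333/1482.833333 = 0.225806
a = ȳ − b·x̄ = 11.166667 − 0.225806·34.166667 = 3.451613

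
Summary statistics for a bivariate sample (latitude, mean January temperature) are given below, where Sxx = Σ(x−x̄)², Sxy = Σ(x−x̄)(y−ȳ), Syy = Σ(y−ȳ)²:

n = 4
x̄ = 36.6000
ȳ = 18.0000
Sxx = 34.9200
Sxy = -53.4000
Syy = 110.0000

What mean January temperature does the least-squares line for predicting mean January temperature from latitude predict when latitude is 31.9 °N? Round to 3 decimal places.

b = Sxy/Sxx = -53.4/34.92 = -1.529210
a = ȳ − b·x̄ = 18 − (-1.529210)·36.6 = 73.969072
ŷ(31.9) = a + b·31.9 = 73.969072 + (-1.529210)·31.9 = 25.187285

25.187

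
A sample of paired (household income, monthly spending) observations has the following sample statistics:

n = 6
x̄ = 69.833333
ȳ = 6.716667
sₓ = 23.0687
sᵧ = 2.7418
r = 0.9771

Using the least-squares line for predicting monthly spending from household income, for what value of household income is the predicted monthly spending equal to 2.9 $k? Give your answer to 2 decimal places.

36.97

b = r · sᵧ/sₓ = 0.9771 · 2.7418/23.0687 = 0.116132
a = ȳ − b·x̄ = 6.716667 − 0.116132·69.833333 = -1.393213
Set a + b·x = 2.9: x = (2.9 − (-1.393213)) / 0.116132 = 36.968411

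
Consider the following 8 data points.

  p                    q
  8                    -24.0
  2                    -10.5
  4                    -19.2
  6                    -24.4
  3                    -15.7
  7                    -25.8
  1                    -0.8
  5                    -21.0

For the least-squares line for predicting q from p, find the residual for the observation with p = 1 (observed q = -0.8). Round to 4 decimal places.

n = 8, Σx = 36, Σy = -141.4, Σxy = -769.7, Σx² = 204
Sxx = Σx² − (Σx)²/n = 204 − 162 = 42
Sxy = Σxy − (Σx)(Σy)/n = -769.7 − (-636.3) = -133.4
b = Sxy/Sxx = -133.4/42 = -3.176190
a = ȳ − b·x̄ = -17.675 − (-3.176190)·4.5 = -3.382143
ŷ(1) = -3.382143 + (-3.176190)·1 = -6.558333
residual = y − ŷ = -0.8 − (-6.558333) = 5.758333

5.7583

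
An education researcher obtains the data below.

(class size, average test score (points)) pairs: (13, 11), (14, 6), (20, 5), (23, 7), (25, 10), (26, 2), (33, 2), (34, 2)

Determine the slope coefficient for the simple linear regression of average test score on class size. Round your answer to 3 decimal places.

-0.316

n = 8, Σx = 188, Σy = 45, Σxy = 924, Σx² = 4840
Sxx = Σx² − (Σx)²/n = 4840 − 4418 = 422
Sxy = Σxy − (Σx)(Σy)/n = 924 − 1057.5 = -133.5
b = Sxy/Sxx = -133.5/422 = -0.316351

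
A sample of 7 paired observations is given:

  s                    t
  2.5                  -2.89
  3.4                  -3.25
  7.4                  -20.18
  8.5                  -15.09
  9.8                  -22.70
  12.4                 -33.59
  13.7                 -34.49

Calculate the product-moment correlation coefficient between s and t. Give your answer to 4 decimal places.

n = 7, Σx = 57.7, Σy = -132.19, Σxy = -1407.361, Σx² = 582.31, Σy² = 3486.9933
Sxx = Σx² − (Σx)²/n = 582.31 − 475.612857 = 106.697143
Sxy = Σxy − (Σx)(Σy)/n = -1407.361 − (-1089.623286) = -317.737714
Syy = Σy² − (Σy)²/n = 3486.9933 − 2496.313729 = 990.679571
r = Sxy/√(Sxx·Syy) = -317.737714/√(105702.679758) = -317.737714/325.119485 = -0.977295

-0.9773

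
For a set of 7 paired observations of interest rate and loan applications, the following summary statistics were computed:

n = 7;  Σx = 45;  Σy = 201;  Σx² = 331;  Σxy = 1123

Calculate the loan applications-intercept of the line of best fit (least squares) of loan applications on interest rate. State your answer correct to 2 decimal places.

Sxx = Σx² − (Σx)²/n = 331 − 289.285714 = 41.714286
Sxy = Σxy − (Σx)(Σy)/n = 1123 − 1292.142857 = -169.142857
b = Sxy/Sxx = -169.142857/41.714286 = -4.054795
a = ȳ − b·x̄ = 28.714286 − (-4.054795)·6.428571 = 54.780822

54.78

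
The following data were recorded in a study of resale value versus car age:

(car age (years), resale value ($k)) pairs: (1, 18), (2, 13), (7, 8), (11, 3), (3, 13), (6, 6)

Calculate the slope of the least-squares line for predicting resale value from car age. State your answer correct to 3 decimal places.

-1.386

n = 6, Σx = 30, Σy = 61, Σxy = 208, Σx² = 220
Sxx = Σx² − (Σx)²/n = 220 − 150 = 70
Sxy = Σxy − (Σx)(Σy)/n = 208 − 305 = -97
b = Sxy/Sxx = -97/70 = -1.385714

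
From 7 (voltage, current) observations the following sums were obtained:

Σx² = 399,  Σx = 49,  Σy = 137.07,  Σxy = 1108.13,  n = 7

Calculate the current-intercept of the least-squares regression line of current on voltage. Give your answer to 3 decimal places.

1.001

Sxx = Σx² − (Σx)²/n = 399 − 343 = 56
Sxy = Σxy − (Σx)(Σy)/n = 1108.13 − 959.49 = 148.64
b = Sxy/Sxx = 148.64/56 = 2.654286
a = ȳ − b·x̄ = 19.581429 − 2.654286·7 = 1.001429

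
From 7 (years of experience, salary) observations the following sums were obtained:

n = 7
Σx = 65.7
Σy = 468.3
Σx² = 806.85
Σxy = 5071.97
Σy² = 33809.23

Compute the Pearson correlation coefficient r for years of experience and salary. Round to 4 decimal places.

0.9852

Sxx = Σx² − (Σx)²/n = 806.85 − 616.641429 = 190.208571
Sxy = Σxy − (Σx)(Σy)/n = 5071.97 − 4395.33 = 676.64
Syy = Σy² − (Σy)²/n = 33809.23 − 31329.27 = 2479.96
r = Sxy/√(Sxx·Syy) = 676.64/√(471709.6488) = 676.64/686.811218 = 0.985191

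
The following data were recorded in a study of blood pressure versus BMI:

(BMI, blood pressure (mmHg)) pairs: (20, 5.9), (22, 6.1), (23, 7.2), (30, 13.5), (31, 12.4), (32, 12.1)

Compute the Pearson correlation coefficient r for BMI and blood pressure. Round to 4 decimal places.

0.9631

n = 6, Σx = 158, Σy = 57.2, Σxy = 1594.4, Σx² = 4298, Σy² = 606.28
Sxx = Σx² − (Σx)²/n = 4298 − 4160.666667 = 137.333333
Sxy = Σxy − (Σx)(Σy)/n = 1594.4 − 1506.266667 = 88.133333
Syy = Σy² − (Σy)²/n = 606.28 − 545.306667 = 60.973333
r = Sxy/√(Sxx·Syy) = 88.133333/√(8373.671111) = 88.133333/91.507765 = 0.963124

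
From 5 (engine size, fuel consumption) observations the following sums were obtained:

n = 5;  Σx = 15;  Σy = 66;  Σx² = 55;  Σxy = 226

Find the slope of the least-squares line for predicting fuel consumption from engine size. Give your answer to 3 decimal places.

2.800

Sxx = Σx² − (Σx)²/n = 55 − 45 = 10
Sxy = Σxy − (Σx)(Σy)/n = 226 − 198 = 28
b = Sxy/Sxx = 28/10 = 2.8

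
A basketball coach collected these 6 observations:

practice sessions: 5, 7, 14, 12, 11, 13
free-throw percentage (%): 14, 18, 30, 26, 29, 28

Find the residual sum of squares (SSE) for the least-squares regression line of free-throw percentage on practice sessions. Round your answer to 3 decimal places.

16.405

n = 6, Σx = 62, Σy = 145, Σxy = 1611, Σx² = 704, Σy² = 3721
Sxx = Σx² − (Σx)²/n = 704 − 640.666667 = 63.333333
Sxy = Σxy − (Σx)(Σy)/n = 1611 − 1498.333333 = 112.666667
Syy = Σy² − (Σy)²/n = 3721 − 3504.166667 = 216.833333
b = Sxy/Sxx = 112.666667/63.333333 = 1.778947
SSE = Syy − b·Sxy = 216.833333 − 1.778947·112.666667 = 16.405263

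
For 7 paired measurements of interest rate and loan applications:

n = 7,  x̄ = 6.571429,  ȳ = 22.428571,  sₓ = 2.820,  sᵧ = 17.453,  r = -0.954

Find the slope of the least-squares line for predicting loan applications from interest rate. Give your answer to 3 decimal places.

b = r · sᵧ/sₓ = -0.954 · 17.453/2.82 = -5.904313

-5.904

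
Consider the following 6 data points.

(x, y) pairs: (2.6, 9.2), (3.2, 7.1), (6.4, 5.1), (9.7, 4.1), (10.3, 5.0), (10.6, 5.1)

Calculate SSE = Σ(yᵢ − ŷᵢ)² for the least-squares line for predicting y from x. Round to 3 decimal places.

n = 6, Σx = 42.8, Σy = 35.6, Σxy = 224.61, Σx² = 370.5, Σy² = 228.88
Sxx = Σx² − (Σx)²/n = 370.5 − 305.306667 = 65.193333
Sxy = Σxy − (Σx)(Σy)/n = 224.61 − 253.946667 = -29.336667
Syy = Σy² − (Σy)²/n = 228.88 − 211.226667 = 17.653333
b = Sxy/Sxx = -29.336667/65.193333 = -0.449995
SSE = Syy − b·Sxy = 17.653333 − (-0.449995)·(-29.336667) = 4.451983

4.452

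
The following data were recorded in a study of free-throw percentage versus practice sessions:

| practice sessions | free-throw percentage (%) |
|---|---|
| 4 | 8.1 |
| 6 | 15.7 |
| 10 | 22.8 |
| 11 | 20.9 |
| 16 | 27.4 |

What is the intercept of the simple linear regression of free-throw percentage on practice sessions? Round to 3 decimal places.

n = 5, Σx = 47, Σy = 94.9, Σxy = 1022.9, Σx² = 529
Sxx = Σx² − (Σx)²/n = 529 − 441.8 = 87.2
Sxy = Σxy − (Σx)(Σy)/n = 1022.9 − 892.06 = 130.84
b = Sxy/Sxx = 130.84/87.2 = 1.500459
a = ȳ − b·x̄ = 18.98 − 1.500459·9.4 = 4.875688

4.876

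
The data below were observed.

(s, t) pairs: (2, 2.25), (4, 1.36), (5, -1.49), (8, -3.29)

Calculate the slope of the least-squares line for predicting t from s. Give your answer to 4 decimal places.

-0.9745

n = 4, Σx = 19, Σy = -1.17, Σxy = -23.83, Σx² = 109
Sxx = Σx² − (Σx)²/n = 109 − 90.25 = 18.75
Sxy = Σxy − (Σx)(Σy)/n = -23.83 − (-5.5575) = -18.2725
b = Sxy/Sxx = -18.2725/18.75 = -0.974533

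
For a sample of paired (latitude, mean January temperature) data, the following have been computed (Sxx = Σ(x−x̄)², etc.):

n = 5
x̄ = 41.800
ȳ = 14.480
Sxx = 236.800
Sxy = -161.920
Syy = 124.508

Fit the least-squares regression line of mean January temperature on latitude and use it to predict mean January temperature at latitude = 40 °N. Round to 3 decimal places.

15.711

b = Sxy/Sxx = -161.92/236.8 = -0.683784
a = ȳ − b·x̄ = 14.48 − (-0.683784)·41.8 = 43.062162
ŷ(40) = a + b·40 = 43.062162 + (-0.683784)·40 = 15.710811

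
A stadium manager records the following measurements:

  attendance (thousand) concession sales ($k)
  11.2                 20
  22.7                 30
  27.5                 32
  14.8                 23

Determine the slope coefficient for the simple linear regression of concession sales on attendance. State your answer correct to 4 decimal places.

0.7612

n = 4, Σx = 76.2, Σy = 105, Σxy = 2125.4, Σx² = 1616.02
Sxx = Σx² − (Σx)²/n = 1616.02 − 1451.61 = 164.41
Sxy = Σxy − (Σx)(Σy)/n = 2125.4 − 2000.25 = 125.15
b = Sxy/Sxx = 125.15/164.41 = 0.761207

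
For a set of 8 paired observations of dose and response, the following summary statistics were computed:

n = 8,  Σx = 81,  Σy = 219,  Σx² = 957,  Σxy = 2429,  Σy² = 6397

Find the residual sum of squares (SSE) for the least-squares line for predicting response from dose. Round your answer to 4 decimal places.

74.6776

Sxx = Σx² − (Σx)²/n = 957 − 820.125 = 136.875
Sxy = Σxy − (Σx)(Σy)/n = 2429 − 2217.375 = 211.625
Syy = Σy² − (Σy)²/n = 6397 − 5995.125 = 401.875
b = Sxy/Sxx = 211.625/136.875 = 1.546119
SSE = Syy − b·Sxy = 401.875 − 1.546119·211.625 = 74.677626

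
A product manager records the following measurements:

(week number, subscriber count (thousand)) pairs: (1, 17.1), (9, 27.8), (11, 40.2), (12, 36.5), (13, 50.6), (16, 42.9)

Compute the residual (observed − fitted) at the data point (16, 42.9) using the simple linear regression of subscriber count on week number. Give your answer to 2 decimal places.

-4.56

n = 6, Σx = 62, Σy = 215.1, Σxy = 2491.7, Σx² = 772
Sxx = Σx² − (Σx)²/n = 772 − 640.666667 = 131.333333
Sxy = Σxy − (Σx)(Σy)/n = 2491.7 − 2222.7 = 269
b = Sxy/Sxx = 269/131.333333 = 2.048223
a = ȳ − b·x̄ = 35.85 − 2.048223·10.333333 = 14.685025
ŷ(16) = 14.685025 + 2.048223·16 = 47.456599
residual = y − ŷ = 42.9 − 47.456599 = -4.556599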